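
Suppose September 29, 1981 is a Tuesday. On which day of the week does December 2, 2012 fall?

Sunday

Day-of-year of September 29, 1981: 272.
Day-of-year of December 2, 2012: 337.
1981 has 365 days, so 365 − 272 = 93 days remain in 1981.
Full years 1982–2011: 23 common + 7 leap = 23×365 + 7×366 = 10957 days.
Total: 93 + 10957 + 337 = 11387 days.
11387 mod 7 = 5, so 5 days after Tuesday is Sunday.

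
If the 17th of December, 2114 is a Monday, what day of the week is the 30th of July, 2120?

Tuesday

December 17, 2114 → December 17, 2115: 365 days.
December 17, 2115 → December 17, 2116: 366 days (2116 is a leap year).
December 17, 2116 → December 17, 2117: 365 days.
December 17, 2117 → December 17, 2118: 365 days.
December 17, 2118 → December 17, 2119: 365 days.
December 2119: 31 − 17 = 14 days remain.
Then January (31), February 2120 (29), March (31), April (30), May (31), June (30): 31 + 29 + 31 + 30 + 31 + 30 = 182 days.
July 1–30, 2120: 30 days.
Residual: 226 days.
Total: 2052 days.
2052 mod 7 = 1, so 1 day after Monday is Tuesday.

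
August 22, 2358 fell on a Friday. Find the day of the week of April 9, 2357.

Count forward from the earlier date (April 9, 2357) to the later (August 22, 2358):
April 9, 2357 → April 9, 2358: 365 days.
April 2358: 30 − 9 = 21 days remain.
Then May (31), June (30), July (31): 31 + 30 + 31 = 92 days.
August 1–22, 2358: 22 days.
Residual: 135 days.
Total: 500 days.
500 mod 7 = 3, so 3 days before Friday is Tuesday.

Tuesday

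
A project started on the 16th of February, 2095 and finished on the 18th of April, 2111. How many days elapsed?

5904

From February 16, 2095 to February 16, 2111: 16 years, of which 3 contain a Feb 29 — 13×365 + 3×366 = 5843 days.
(2100 is not a leap year (divisible by 100 but not 400).)
February 2111: 28 − 16 = 12 days remain (2111 is not a leap year, so February has 28 days).
Then March (31): 31 days.
April 1–18, 2111: 18 days.
Residual: 61 days.
Total: 5904 days.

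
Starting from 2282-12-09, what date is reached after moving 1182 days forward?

2286-03-05

Count 1182 days after December 9, 2282:
December 9, 2282 → December 9, 2283: 365 days.
December 9, 2283 → December 9, 2284: 366 days (2284 is a leap year).
December 9, 2284 → December 9, 2285: 365 days.
December 2285: 31 − 9 = 22 days remain.
Then January (31), February 2286 (28): 31 + 28 = 59 days.
March 1–5, 2286: 5 days.
Residual: 86 days.
Total: 1182 days.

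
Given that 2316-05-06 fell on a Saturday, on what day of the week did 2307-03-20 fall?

Wednesday

Count forward from the earlier date (March 20, 2307) to the later (May 6, 2316):
From March 20, 2307 to March 20, 2316: 9 years, of which 3 contain a Feb 29 — 6×365 + 3×366 = 3288 days.
March 2316: 31 − 20 = 11 days remain.
Then April (30): 30 days.
May 1–6, 2316: 6 days.
Residual: 47 days.
Total: 3335 days.
3335 mod 7 = 3, so 3 days before Saturday is Wednesday.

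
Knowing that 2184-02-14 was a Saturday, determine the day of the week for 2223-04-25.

Day-of-year of February 14, 2184: 45.
Day-of-year of April 25, 2223: 115.
2184 has 366 days, so 366 − 45 = 321 days remain in 2184.
Full years 2185–2222: 30 common + 8 leap = 30×365 + 8×366 = 13878 days.
Total: 321 + 13878 + 115 = 14314 days.
14314 mod 7 = 6, so 6 days after Saturday is Friday.

Friday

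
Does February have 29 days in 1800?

1800 is not a leap year (divisible by 100 but not 400).

No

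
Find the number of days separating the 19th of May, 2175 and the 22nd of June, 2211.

From May 19, 2175 to May 19, 2211: 36 years, of which 8 contain a Feb 29 — 28×365 + 8×366 = 13148 days.
(2200 is not a leap year (divisible by 100 but not 400).)
May 2211: 31 − 19 = 12 days remain.
June 1–22, 2211: 22 days.
Residual: 34 days.
Total: 13182 days.

13182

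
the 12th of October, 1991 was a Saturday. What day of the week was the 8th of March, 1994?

Tuesday

October 12, 1991 → October 12, 1992: 366 days (1992 is a leap year).
October 12, 1992 → October 12, 1993: 365 days.
October 1993: 31 − 12 = 19 days remain.
Then November (30), December (31), January (31), February 1994 (28): 30 + 31 + 31 + 28 = 120 days.
March 1–8, 1994: 8 days.
Residual: 147 days.
Total: 878 days.
878 mod 7 = 3, so 3 days after Saturday is Tuesday.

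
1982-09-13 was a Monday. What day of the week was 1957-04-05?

Count forward from the earlier date (April 5, 1957) to the later (September 13, 1982):
From April 5, 1957 to April 5, 1982: 25 years, of which 6 contain a Feb 29 — 19×365 + 6×366 = 9131 days.
April 1982: 30 − 5 = 25 days remain.
Then May (31), June (30), July (31), August (31): 31 + 30 + 31 + 31 = 123 days.
September 1–13, 1982: 13 days.
Residual: 161 days.
Total: 9292 days.
9292 mod 7 = 3, so 3 days before Monday is Friday.

Friday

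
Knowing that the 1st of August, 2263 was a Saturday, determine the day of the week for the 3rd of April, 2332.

Sunday

Day-of-year of August 1, 2263: 213.
Day-of-year of April 3, 2332: 94.
2263 has 365 days, so 365 − 213 = 152 days remain in 2263.
Full years 2264–2331: 52 common + 16 leap = 52×365 + 16×366 = 24836 days.
Total: 152 + 24836 + 94 = 25082 days.
25082 mod 7 = 1, so 1 day after Saturday is Sunday.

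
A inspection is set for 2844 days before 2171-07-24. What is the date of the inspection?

2163-10-10

Count 2844 days before July 24, 2171:
Day-of-year of October 10, 2163: 283.
Day-of-year of July 24, 2171: 205.
2163 has 365 days, so 365 − 283 = 82 days remain in 2163.
Full years 2164–2170: 5 common + 2 leap = 5×365 + 2×366 = 2557 days.
Total: 82 + 2557 + 205 = 2844 days.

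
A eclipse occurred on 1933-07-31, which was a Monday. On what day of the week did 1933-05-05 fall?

Friday

Count forward from the earlier date (May 5, 1933) to the later (July 31, 1933):
May 1933: 31 − 5 = 26 days remain.
Then June (30): 30 days.
July 1–31, 1933: 31 days.
Total: 26 + 30 + 31 = 87 days.
87 mod 7 = 3, so 3 days before Monday is Friday.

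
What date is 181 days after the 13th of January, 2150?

the 13th of July, 2150

Count 181 days after January 13, 2150:
January 2150: 31 − 13 = 18 days remain.
Then February 2150 (28), March (31), April (30), May (31), June (30): 28 + 31 + 30 + 31 + 30 = 150 days.
July 1–13, 2150: 13 days.
Total: 18 + 150 + 13 = 181 days.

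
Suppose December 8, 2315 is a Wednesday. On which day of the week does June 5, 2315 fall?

Saturday

Count forward from the earlier date (June 5, 2315) to the later (December 8, 2315):
June 2315: 30 − 5 = 25 days remain.
Then July (31), August (31), September (30), October (31), November (30): 31 + 31 + 30 + 31 + 30 = 153 days.
December 1–8, 2315: 8 days.
Total: 25 + 153 + 8 = 186 days.
186 mod 7 = 4, so 4 days before Wednesday is Saturday.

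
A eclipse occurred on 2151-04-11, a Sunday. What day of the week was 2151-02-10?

Count forward from the earlier date (February 10, 2151) to the later (April 11, 2151):
February 2151: 28 − 10 = 18 days remain (2151 is not a leap year, so February has 28 days).
Then March (31): 31 days.
April 1–11, 2151: 11 days.
Total: 18 + 31 + 11 = 60 days.
60 mod 7 = 4, so 4 days before Sunday is Wednesday.

Wednesday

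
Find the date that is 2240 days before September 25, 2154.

August 7, 2148

Count 2240 days before September 25, 2154:
Day-of-year of August 7, 2148: 220.
Day-of-year of September 25, 2154: 268.
2148 has 366 days, so 366 − 220 = 146 days remain in 2148.
Full years: 2149: 365; 2150: 365; 2151: 365; 2152: 366; 2153: 365. Sum = 1826.
Total: 146 + 1826 + 268 = 2240 days.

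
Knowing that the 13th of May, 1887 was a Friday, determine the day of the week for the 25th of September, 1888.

May 1887: 31 − 13 = 18 days remain.
Then 15 full months totalling 458 days.
September 1–25, 1888: 25 days.
Total: 18 + 458 + 25 = 501 days.
501 mod 7 = 4, so 4 days after Friday is Tuesday.

Tuesday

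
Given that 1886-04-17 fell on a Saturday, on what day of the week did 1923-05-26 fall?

Day-of-year of April 17, 1886: 107.
Day-of-year of May 26, 1923: 146.
1886 has 365 days, so 365 − 107 = 258 days remain in 1886.
Full years 1887–1922: 28 common + 8 leap = 28×365 + 8×366 = 13148 days.
Total: 258 + 13148 + 146 = 13552 days.
13552 is a multiple of 7, so 1923-05-26 falls on the same weekday: Saturday.

Saturday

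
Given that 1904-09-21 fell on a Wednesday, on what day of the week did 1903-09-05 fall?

Count forward from the earlier date (September 5, 1903) to the later (September 21, 1904):
September 5, 1903 → September 5, 1904: 366 days (1904 is a leap year).
Within September 1904: 21 − 5 = 16 days.
Total: 382 days.
382 mod 7 = 4, so 4 days before Wednesday is Saturday.

Saturday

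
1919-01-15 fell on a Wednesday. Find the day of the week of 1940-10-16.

Wednesday

Day-of-year of January 15, 1919: 15.
Day-of-year of October 16, 1940: 290.
1919 has 365 days, so 365 − 15 = 350 days remain in 1919.
Full years 1920–1939: 15 common + 5 leap = 15×365 + 5×366 = 7305 days.
Total: 350 + 7305 + 290 = 7945 days.
7945 is a multiple of 7, so 1940-10-16 falls on the same weekday: Wednesday.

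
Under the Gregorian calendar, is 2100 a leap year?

2100 is not a leap year (divisible by 100 but not 400).

No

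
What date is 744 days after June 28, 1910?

July 11, 1912

Count 744 days after June 28, 1910:
June 28, 1910 → June 28, 1911: 365 days.
June 28, 1911 → June 28, 1912: 366 days (1912 is a leap year).
June 1912: 30 − 28 = 2 days remain.
July 1–11, 1912: 11 days.
Residual: 13 days.
Total: 744 days.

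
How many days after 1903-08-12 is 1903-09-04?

August 1903: 31 − 12 = 19 days remain.
September 1–4, 1903: 4 days.
Total: 19 + 4 = 23 days.

23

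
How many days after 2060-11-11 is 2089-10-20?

10570

From November 11, 2060 to November 11, 2088: 28 years, of which 7 contain a Feb 29 — 21×365 + 7×366 = 10227 days.
November 2088: 30 − 11 = 19 days remain.
Then 10 full months totalling 304 days.
October 1–20, 2089: 20 days.
Residual: 343 days.
Total: 10570 days.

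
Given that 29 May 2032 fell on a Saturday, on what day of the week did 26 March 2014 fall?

Count forward from the earlier date (March 26, 2014) to the later (May 29, 2032):
Day-of-year of March 26, 2014: 85.
Day-of-year of May 29, 2032: 150.
2014 has 365 days, so 365 − 85 = 280 days remain in 2014.
Full years 2015–2031: 13 common + 4 leap = 13×365 + 4×366 = 6209 days.
Total: 280 + 6209 + 150 = 6639 days.
6639 mod 7 = 3, so 3 days before Saturday is Wednesday.

Wednesday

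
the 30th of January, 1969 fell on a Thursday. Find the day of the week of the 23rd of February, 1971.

Day-of-year of January 30, 1969: 30.
Day-of-year of February 23, 1971: 54.
1969 has 365 days, so 365 − 30 = 335 days remain in 1969.
Full years: 1970: 365. Sum = 365.
Total: 335 + 365 + 54 = 754 days.
754 mod 7 = 5, so 5 days after Thursday is Tuesday.

Tuesday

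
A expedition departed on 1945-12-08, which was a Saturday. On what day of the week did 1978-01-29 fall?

Sunday

Day-of-year of December 8, 1945: 342.
Day-of-year of January 29, 1978: 29.
1945 has 365 days, so 365 − 342 = 23 days remain in 1945.
Full years 1946–1977: 24 common + 8 leap = 24×365 + 8×366 = 11688 days.
Total: 23 + 11688 + 29 = 11740 days.
11740 mod 7 = 1, so 1 day after Saturday is Sunday.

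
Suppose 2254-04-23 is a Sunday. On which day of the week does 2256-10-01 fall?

Day-of-year of April 23, 2254: 113.
Day-of-year of October 1, 2256: 275.
2254 has 365 days, so 365 − 113 = 252 days remain in 2254.
Full years: 2255: 365. Sum = 365.
Total: 252 + 365 + 275 = 892 days.
892 mod 7 = 3, so 3 days after Sunday is Wednesday.

Wednesday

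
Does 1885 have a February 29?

No

1885 is not a leap year.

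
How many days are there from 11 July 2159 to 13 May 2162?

1037

Day-of-year of July 11, 2159: 192.
Day-of-year of May 13, 2162: 133.
2159 has 365 days, so 365 − 192 = 173 days remain in 2159.
Full years: 2160: 366; 2161: 365. Sum = 731.
Total: 173 + 731 + 133 = 1037 days.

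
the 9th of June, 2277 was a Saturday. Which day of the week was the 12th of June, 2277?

Tuesday

Within June 2277: 12 − 9 = 3 days.
3 mod 7 = 3, so 3 days after Saturday is Tuesday.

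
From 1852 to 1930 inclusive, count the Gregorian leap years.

19

Years divisible by 4: 1852, 1856, …, 1928 — 20 in all.
Of these, 1900 is divisible by 100 but not 400, so not leap.
Leap years: 20 − 1 = 19.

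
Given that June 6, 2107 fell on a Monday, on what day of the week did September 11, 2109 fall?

June 6, 2107 → June 6, 2108: 366 days (2108 is a leap year).
June 6, 2108 → June 6, 2109: 365 days.
June 2109: 30 − 6 = 24 days remain.
Then July (31), August (31): 31 + 31 = 62 days.
September 1–11, 2109: 11 days.
Residual: 97 days.
Total: 828 days.
828 mod 7 = 2, so 2 days after Monday is Wednesday.

Wednesday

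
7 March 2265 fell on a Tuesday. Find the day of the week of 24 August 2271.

March 7, 2265 → March 7, 2266: 365 days.
March 7, 2266 → March 7, 2267: 365 days.
March 7, 2267 → March 7, 2268: 366 days (2268 is a leap year).
March 7, 2268 → March 7, 2269: 365 days.
March 7, 2269 → March 7, 2270: 365 days.
March 7, 2270 → March 7, 2271: 365 days.
March 2271: 31 − 7 = 24 days remain.
Then April (30), May (31), June (30), July (31): 30 + 31 + 30 + 31 = 122 days.
August 1–24, 2271: 24 days.
Residual: 170 days.
Total: 2361 days.
2361 mod 7 = 2, so 2 days after Tuesday is Thursday.

Thursday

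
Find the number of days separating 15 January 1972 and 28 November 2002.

From January 15, 1972 to January 15, 2002: 30 years, of which 8 contain a Feb 29 — 22×365 + 8×366 = 10958 days.
(2000 is a leap year (divisible by 400).)
January 2002: 31 − 15 = 16 days remain.
Then 9 full months totalling 273 days.
November 1–28, 2002: 28 days.
Residual: 317 days.
Total: 11275 days.

11275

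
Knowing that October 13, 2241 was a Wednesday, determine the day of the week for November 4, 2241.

October 2241: 31 − 13 = 18 days remain.
November 1–4, 2241: 4 days.
Total: 18 + 4 = 22 days.
22 mod 7 = 1, so 1 day after Wednesday is Thursday.

Thursday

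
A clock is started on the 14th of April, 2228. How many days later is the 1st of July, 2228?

April 2228: 30 − 14 = 16 days remain.
Then May (31), June (30): 31 + 30 = 61 days.
July 1, 2228: 1 day.
Total: 16 + 61 + 1 = 78 days.

78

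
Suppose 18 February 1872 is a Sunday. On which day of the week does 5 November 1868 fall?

Thursday

Count forward from the earlier date (November 5, 1868) to the later (February 18, 1872):
Day-of-year of November 5, 1868: 310.
Day-of-year of February 18, 1872: 49.
1868 has 366 days, so 366 − 310 = 56 days remain in 1868.
Full years: 1869: 365; 1870: 365; 1871: 365. Sum = 1095.
Total: 56 + 1095 + 49 = 1200 days.
1200 mod 7 = 3, so 3 days before Sunday is Thursday.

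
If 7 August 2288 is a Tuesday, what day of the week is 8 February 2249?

Thursday

Count forward from the earlier date (February 8, 2249) to the later (August 7, 2288):
Day-of-year of February 8, 2249: 39.
Day-of-year of August 7, 2288: 220.
2249 has 365 days, so 365 − 39 = 326 days remain in 2249.
Full years 2250–2287: 29 common + 9 leap = 29×365 + 9×366 = 13879 days.
Total: 326 + 13879 + 220 = 14425 days.
14425 mod 7 = 5, so 5 days before Tuesday is Thursday.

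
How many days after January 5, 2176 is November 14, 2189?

Day-of-year of January 5, 2176: 5.
Day-of-year of November 14, 2189: 318.
2176 has 366 days, so 366 − 5 = 361 days remain in 2176.
Full years 2177–2188: 9 common + 3 leap = 9×365 + 3×366 = 4383 days.
Total: 361 + 4383 + 318 = 5062 days.

5062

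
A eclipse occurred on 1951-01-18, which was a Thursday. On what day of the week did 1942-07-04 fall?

Saturday

Count forward from the earlier date (July 4, 1942) to the later (January 18, 1951):
From July 4, 1942 to July 4, 1950: 8 years, of which 2 contain a Feb 29 — 6×365 + 2×366 = 2922 days.
July 1950: 31 − 4 = 27 days remain.
Then August (31), September (30), October (31), November (30), December (31): 31 + 30 + 31 + 30 + 31 = 153 days.
January 1–18, 1951: 18 days.
Residual: 198 days.
Total: 3120 days.
3120 mod 7 = 5, so 5 days before Thursday is Saturday.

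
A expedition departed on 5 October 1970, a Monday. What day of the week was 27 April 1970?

Monday

Count forward from the earlier date (April 27, 1970) to the later (October 5, 1970):
April 1970: 30 − 27 = 3 days remain.
Then May (31), June (30), July (31), August (31), September (30): 31 + 30 + 31 + 31 + 30 = 153 days.
October 1–5, 1970: 5 days.
Total: 3 + 153 + 5 = 161 days.
161 is a multiple of 7, so 27 April 1970 falls on the same weekday: Monday.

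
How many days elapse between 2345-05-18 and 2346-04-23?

340

May 2345: 31 − 18 = 13 days remain.
Then 10 full months totalling 304 days.
April 1–23, 2346: 23 days.
Total: 13 + 304 + 23 = 340 days.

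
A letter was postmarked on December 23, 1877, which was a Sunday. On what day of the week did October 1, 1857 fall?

Count forward from the earlier date (October 1, 1857) to the later (December 23, 1877):
Day-of-year of October 1, 1857: 274.
Day-of-year of December 23, 1877: 357.
1857 has 365 days, so 365 − 274 = 91 days remain in 1857.
Full years 1858–1876: 14 common + 5 leap = 14×365 + 5×366 = 6940 days.
Total: 91 + 6940 + 357 = 7388 days.
7388 mod 7 = 3, so 3 days before Sunday is Thursday.

Thursday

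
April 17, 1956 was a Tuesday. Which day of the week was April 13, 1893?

Count forward from the earlier date (April 13, 1893) to the later (April 17, 1956):
From April 13, 1893 to April 13, 1956: 63 years, of which 15 contain a Feb 29 — 48×365 + 15×366 = 23010 days.
(1900 is not a leap year (divisible by 100 but not 400).)
Within April 1956: 17 − 13 = 4 days.
Total: 23014 days.
23014 mod 7 = 5, so 5 days before Tuesday is Thursday.

Thursday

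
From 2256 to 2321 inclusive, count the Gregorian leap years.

16

Years divisible by 4: 2256, 2260, …, 2320 — 17 in all.
Of these, 2300 is divisible by 100 but not 400, so not leap.
Leap years: 17 − 1 = 16.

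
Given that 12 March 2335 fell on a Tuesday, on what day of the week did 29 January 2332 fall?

Count forward from the earlier date (January 29, 2332) to the later (March 12, 2335):
January 29, 2332 → January 29, 2333: 366 days (2332 is a leap year).
January 29, 2333 → January 29, 2334: 365 days.
January 29, 2334 → January 29, 2335: 365 days.
January 2335: 31 − 29 = 2 days remain.
Then February 2335 (28): 28 days.
March 1–12, 2335: 12 days.
Residual: 42 days.
Total: 1138 days.
1138 mod 7 = 4, so 4 days before Tuesday is Friday.

Friday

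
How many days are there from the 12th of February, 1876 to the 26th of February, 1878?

745

February 12, 1876 → February 12, 1877: 366 days (1876 is a leap year).
February 12, 1877 → February 12, 1878: 365 days.
Within February 1878: 26 − 12 = 14 days.
Total: 745 days.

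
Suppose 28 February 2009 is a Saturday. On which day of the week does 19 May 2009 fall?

Tuesday

February 2009: 28 − 28 = 0 days remain (2009 is not a leap year, so February has 28 days).
Then March (31), April (30): 31 + 30 = 61 days.
May 1–19, 2009: 19 days.
Total: 0 + 61 + 19 = 80 days.
80 mod 7 = 3, so 3 days after Saturday is Tuesday.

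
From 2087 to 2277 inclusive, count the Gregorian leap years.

Years divisible by 4: 2088, 2092, …, 2276 — 48 in all.
Of these, 2100, 2200 are divisible by 100 but not 400, so not leap.
Leap years: 48 − 2 = 46.

46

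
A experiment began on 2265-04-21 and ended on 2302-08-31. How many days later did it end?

From April 21, 2265 to April 21, 2302: 37 years, of which 8 contain a Feb 29 — 29×365 + 8×366 = 13513 days.
(2300 is not a leap year (divisible by 100 but not 400).)
April 2302: 30 − 21 = 9 days remain.
Then May (31), June (30), July (31): 31 + 30 + 31 = 92 days.
August 1–31, 2302: 31 days.
Residual: 132 days.
Total: 13645 days.

13645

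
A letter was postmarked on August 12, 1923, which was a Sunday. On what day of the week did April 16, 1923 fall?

Count forward from the earlier date (April 16, 1923) to the later (August 12, 1923):
April 1923: 30 − 16 = 14 days remain.
Then May (31), June (30), July (31): 31 + 30 + 31 = 92 days.
August 1–12, 1923: 12 days.
Total: 14 + 92 + 12 = 118 days.
118 mod 7 = 6, so 6 days before Sunday is Monday.

Monday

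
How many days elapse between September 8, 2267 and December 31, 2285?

6689

Day-of-year of September 8, 2267: 251.
Day-of-year of December 31, 2285: 365.
2267 has 365 days, so 365 − 251 = 114 days remain in 2267.
Full years 2268–2284: 12 common + 5 leap = 12×365 + 5×366 = 6210 days.
Total: 114 + 6210 + 365 = 6689 days.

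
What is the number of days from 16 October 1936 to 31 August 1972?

13103

Day-of-year of October 16, 1936: 290.
Day-of-year of August 31, 1972: 244.
1936 has 366 days, so 366 − 290 = 76 days remain in 1936.
Full years 1937–1971: 27 common + 8 leap = 27×365 + 8×366 = 12783 days.
Total: 76 + 12783 + 244 = 13103 days.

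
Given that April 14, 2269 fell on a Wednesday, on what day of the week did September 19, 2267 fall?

Thursday

Count forward from the earlier date (September 19, 2267) to the later (April 14, 2269):
September 19, 2267 → September 19, 2268: 366 days (2268 is a leap year).
September 2268: 30 − 19 = 11 days remain.
Then October (31), November (30), December (31), January (31), February 2269 (28), March (31): 31 + 30 + 31 + 31 + 28 + 31 = 182 days.
April 1–14, 2269: 14 days.
Residual: 207 days.
Total: 573 days.
573 mod 7 = 6, so 6 days before Wednesday is Thursday.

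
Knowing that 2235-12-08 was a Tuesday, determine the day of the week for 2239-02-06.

Wednesday

Day-of-year of December 8, 2235: 342.
Day-of-year of February 6, 2239: 37.
2235 has 365 days, so 365 − 342 = 23 days remain in 2235.
Full years: 2236: 366; 2237: 365; 2238: 365. Sum = 1096.
Total: 23 + 1096 + 37 = 1156 days.
1156 mod 7 = 1, so 1 day after Tuesday is Wednesday.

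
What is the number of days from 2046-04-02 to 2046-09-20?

April 2046: 30 − 2 = 28 days remain.
Then May (31), June (30), July (31), August (31): 31 + 30 + 31 + 31 = 123 days.
September 1–20, 2046: 20 days.
Total: 28 + 123 + 20 = 171 days.

171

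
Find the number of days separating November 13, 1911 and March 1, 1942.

Day-of-year of November 13, 1911: 317.
Day-of-year of March 1, 1942: 60.
1911 has 365 days, so 365 − 317 = 48 days remain in 1911.
Full years 1912–1941: 22 common + 8 leap = 22×365 + 8×366 = 10958 days.
Total: 48 + 10958 + 60 = 11066 days.

11066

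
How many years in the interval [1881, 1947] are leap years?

15

Years divisible by 4: 1884, 1888, …, 1944 — 16 in all.
Of these, 1900 is divisible by 100 but not 400, so not leap.
Leap years: 16 − 1 = 15.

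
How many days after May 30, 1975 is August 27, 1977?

820

May 30, 1975 → May 30, 1976: 366 days (1976 is a leap year).
May 30, 1976 → May 30, 1977: 365 days.
May 1977: 31 − 30 = 1 day remains.
Then June (30), July (31): 30 + 31 = 61 days.
August 1–27, 1977: 27 days.
Residual: 89 days.
Total: 820 days.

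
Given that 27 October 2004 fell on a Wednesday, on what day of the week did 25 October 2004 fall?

Count forward from the earlier date (October 25, 2004) to the later (October 27, 2004):
Within October 2004: 27 − 25 = 2 days.
2 mod 7 = 2, so 2 days before Wednesday is Monday.

Monday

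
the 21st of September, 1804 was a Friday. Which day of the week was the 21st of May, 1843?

Sunday

Day-of-year of September 21, 1804: 265.
Day-of-year of May 21, 1843: 141.
1804 has 366 days, so 366 − 265 = 101 days remain in 1804.
Full years 1805–1842: 29 common + 9 leap = 29×365 + 9×366 = 13879 days.
Total: 101 + 13879 + 141 = 14121 days.
14121 mod 7 = 2, so 2 days after Friday is Sunday.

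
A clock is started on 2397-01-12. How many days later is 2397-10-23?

284

January 2397: 31 − 12 = 19 days remain.
Then February 2397 (28), March (31), April (30), May (31), June (30), July (31), August (31), September (30): 28 + 31 + 30 + 31 + 30 + 31 + 31 + 30 = 242 days.
October 1–23, 2397: 23 days.
Total: 19 + 242 + 23 = 284 days.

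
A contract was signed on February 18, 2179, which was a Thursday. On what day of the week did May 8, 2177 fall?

Thursday

Count forward from the earlier date (May 8, 2177) to the later (February 18, 2179):
May 2177: 31 − 8 = 23 days remain.
Then 20 full months totalling 610 days.
February 1–18, 2179: 18 days (2179 is not a leap year).
Total: 23 + 610 + 18 = 651 days.
651 is a multiple of 7, so May 8, 2177 falls on the same weekday: Thursday.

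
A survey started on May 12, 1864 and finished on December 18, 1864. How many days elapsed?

May 1864: 31 − 12 = 19 days remain.
Then June (30), July (31), August (31), September (30), October (31), November (30): 30 + 31 + 31 + 30 + 31 + 30 = 183 days.
December 1–18, 1864: 18 days.
Total: 19 + 183 + 18 = 220 days.

220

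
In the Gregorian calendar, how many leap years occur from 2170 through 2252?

20

Years divisible by 4: 2172, 2176, …, 2252 — 21 in all.
Of these, 2200 is divisible by 100 but not 400, so not leap.
Leap years: 21 − 1 = 20.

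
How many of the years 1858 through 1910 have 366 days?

12

Years divisible by 4: 1860, 1864, …, 1908 — 13 in all.
Of these, 1900 is divisible by 100 but not 400, so not leap.
Leap years: 13 − 1 = 12.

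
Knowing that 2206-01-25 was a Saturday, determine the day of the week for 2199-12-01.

Count forward from the earlier date (December 1, 2199) to the later (January 25, 2206):
December 1, 2199 → December 1, 2200: 365 days (2200 is not a leap year (divisible by 100 but not 400)).
December 1, 2200 → December 1, 2201: 365 days.
December 1, 2201 → December 1, 2202: 365 days.
December 1, 2202 → December 1, 2203: 365 days.
December 1, 2203 → December 1, 2204: 366 days (2204 is a leap year).
December 1, 2204 → December 1, 2205: 365 days.
December 2205: 31 − 1 = 30 days remain.
January 1–25, 2206: 25 days.
Residual: 55 days.
Total: 2246 days.
2246 mod 7 = 6, so 6 days before Saturday is Sunday.

Sunday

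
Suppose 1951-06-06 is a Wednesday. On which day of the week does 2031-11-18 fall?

From June 6, 1951 to June 6, 2031: 80 years, of which 20 contain a Feb 29 — 60×365 + 20×366 = 29220 days.
(2000 is a leap year (divisible by 400).)
June 2031: 30 − 6 = 24 days remain.
Then July (31), August (31), September (30), October (31): 31 + 31 + 30 + 31 = 123 days.
November 1–18, 2031: 18 days.
Residual: 165 days.
Total: 29385 days.
29385 mod 7 = 6, so 6 days after Wednesday is Tuesday.

Tuesday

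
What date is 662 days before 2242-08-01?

2240-10-08

Count 662 days before August 1, 2242:
October 2240: 31 − 8 = 23 days remain.
Then 21 full months totalling 638 days.
August 1, 2242: 1 day.
Total: 23 + 638 + 1 = 662 days.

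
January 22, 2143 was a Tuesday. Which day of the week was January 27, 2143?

Within January 2143: 27 − 22 = 5 days.
5 mod 7 = 5, so 5 days after Tuesday is Sunday.

Sunday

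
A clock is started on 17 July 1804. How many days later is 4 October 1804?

79

July 1804: 31 − 17 = 14 days remain.
Then August (31), September (30): 31 + 30 = 61 days.
October 1–4, 1804: 4 days.
Total: 14 + 61 + 4 = 79 days.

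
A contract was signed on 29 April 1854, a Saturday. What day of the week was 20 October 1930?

Monday

Day-of-year of April 29, 1854: 119.
Day-of-year of October 20, 1930: 293.
1854 has 365 days, so 365 − 119 = 246 days remain in 1854.
Full years 1855–1929: 57 common + 18 leap = 57×365 + 18×366 = 27393 days.
Total: 246 + 27393 + 293 = 27932 days.
27932 mod 7 = 2, so 2 days after Saturday is Monday.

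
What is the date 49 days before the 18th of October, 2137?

the 30th of August, 2137

Count 49 days before October 18, 2137:
August 2137: 31 − 30 = 1 day remains.
Then September (30): 30 days.
October 1–18, 2137: 18 days.
Total: 1 + 30 + 18 = 49 days.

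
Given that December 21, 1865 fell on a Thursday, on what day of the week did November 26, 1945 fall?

From December 21, 1865 to December 21, 1944: 79 years, of which 19 contain a Feb 29 — 60×365 + 19×366 = 28854 days.
(1900 is not a leap year (divisible by 100 but not 400).)
December 1944: 31 − 21 = 10 days remain.
Then 10 full months totalling 304 days.
November 1–26, 1945: 26 days.
Residual: 340 days.
Total: 29194 days.
29194 mod 7 = 4, so 4 days after Thursday is Monday.

Monday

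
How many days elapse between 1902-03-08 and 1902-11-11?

March 1902: 31 − 8 = 23 days remain.
Then April (30), May (31), June (30), July (31), August (31), September (30), October (31): 30 + 31 + 30 + 31 + 31 + 30 + 31 = 214 days.
November 1–11, 1902: 11 days.
Total: 23 + 214 + 11 = 248 days.

248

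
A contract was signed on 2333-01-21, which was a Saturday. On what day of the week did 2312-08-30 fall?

Count forward from the earlier date (August 30, 2312) to the later (January 21, 2333):
From August 30, 2312 to August 30, 2332: 20 years, of which 5 contain a Feb 29 — 15×365 + 5×366 = 7305 days.
August 2332: 31 − 30 = 1 day remains.
Then September (30), October (31), November (30), December (31): 30 + 31 + 30 + 31 = 122 days.
January 1–21, 2333: 21 days.
Residual: 144 days.
Total: 7449 days.
7449 mod 7 = 1, so 1 day before Saturday is Friday.

Friday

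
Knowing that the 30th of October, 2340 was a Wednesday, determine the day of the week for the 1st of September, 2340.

Sunday

Count forward from the earlier date (September 1, 2340) to the later (October 30, 2340):
September 2340: 30 − 1 = 29 days remain.
October 1–30, 2340: 30 days.
Total: 29 + 30 = 59 days.
59 mod 7 = 3, so 3 days before Wednesday is Sunday.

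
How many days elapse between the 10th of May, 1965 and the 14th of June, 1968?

May 10, 1965 → May 10, 1966: 365 days.
May 10, 1966 → May 10, 1967: 365 days.
May 10, 1967 → May 10, 1968: 366 days (1968 is a leap year).
May 1968: 31 − 10 = 21 days remain.
June 1–14, 1968: 14 days.
Residual: 35 days.
Total: 1131 days.

1131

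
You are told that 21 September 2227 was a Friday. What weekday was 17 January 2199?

Count forward from the earlier date (January 17, 2199) to the later (September 21, 2227):
Day-of-year of January 17, 2199: 17.
Day-of-year of September 21, 2227: 264.
2199 has 365 days, so 365 − 17 = 348 days remain in 2199.
Full years 2200–2226: 21 common + 6 leap = 21×365 + 6×366 = 9861 days.
Total: 348 + 9861 + 264 = 10473 days.
10473 mod 7 = 1, so 1 day before Friday is Thursday.

Thursday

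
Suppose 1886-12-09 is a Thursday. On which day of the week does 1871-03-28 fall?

Tuesday

Count forward from the earlier date (March 28, 1871) to the later (December 9, 1886):
From March 28, 1871 to March 28, 1886: 15 years, of which 4 contain a Feb 29 — 11×365 + 4×366 = 5479 days.
March 1886: 31 − 28 = 3 days remain.
Then April (30), May (31), June (30), July (31), August (31), September (30), October (31), November (30): 30 + 31 + 30 + 31 + 31 + 30 + 31 + 30 = 244 days.
December 1–9, 1886: 9 days.
Residual: 256 days.
Total: 5735 days.
5735 mod 7 = 2, so 2 days before Thursday is Tuesday.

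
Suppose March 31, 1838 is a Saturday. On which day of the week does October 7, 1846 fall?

Day-of-year of March 31, 1838: 90.
Day-of-year of October 7, 1846: 280.
1838 has 365 days, so 365 − 90 = 275 days remain in 1838.
Full years 1839–1845: 5 common + 2 leap = 5×365 + 2×366 = 2557 days.
Total: 275 + 2557 + 280 = 3112 days.
3112 mod 7 = 4, so 4 days after Saturday is Wednesday.

Wednesday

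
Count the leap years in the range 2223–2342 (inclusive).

Years divisible by 4: 2224, 2228, …, 2340 — 30 in all.
Of these, 2300 is divisible by 100 but not 400, so not leap.
Leap years: 30 − 1 = 29.

29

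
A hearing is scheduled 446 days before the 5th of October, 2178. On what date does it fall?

the 16th of July, 2177

Count 446 days before October 5, 2178:
July 2177: 31 − 16 = 15 days remain.
Then 14 full months totalling 426 days.
October 1–5, 2178: 5 days.
Total: 15 + 426 + 5 = 446 days.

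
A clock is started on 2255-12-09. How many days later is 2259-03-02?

Day-of-year of December 9, 2255: 343.
Day-of-year of March 2, 2259: 61.
2255 has 365 days, so 365 − 343 = 22 days remain in 2255.
Full years: 2256: 366; 2257: 365; 2258: 365. Sum = 1096.
Total: 22 + 1096 + 61 = 1179 days.

1179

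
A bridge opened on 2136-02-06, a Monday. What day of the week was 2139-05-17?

Day-of-year of February 6, 2136: 37.
Day-of-year of May 17, 2139: 137.
2136 has 366 days, so 366 − 37 = 329 days remain in 2136.
Full years: 2137: 365; 2138: 365. Sum = 730.
Total: 329 + 730 + 137 = 1196 days.
1196 mod 7 = 6, so 6 days after Monday is Sunday.

Sunday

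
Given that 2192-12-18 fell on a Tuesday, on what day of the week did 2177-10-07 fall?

Count forward from the earlier date (October 7, 2177) to the later (December 18, 2192):
Day-of-year of October 7, 2177: 280.
Day-of-year of December 18, 2192: 353.
2177 has 365 days, so 365 − 280 = 85 days remain in 2177.
Full years 2178–2191: 11 common + 3 leap = 11×365 + 3×366 = 5113 days.
Total: 85 + 5113 + 353 = 5551 days.
5551 is a multiple of 7, so 2177-10-07 falls on the same weekday: Tuesday.

Tuesday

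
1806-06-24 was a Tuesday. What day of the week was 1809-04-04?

June 24, 1806 → June 24, 1807: 365 days.
June 24, 1807 → June 24, 1808: 366 days (1808 is a leap year).
June 1808: 30 − 24 = 6 days remain.
Then 9 full months totalling 274 days.
April 1–4, 1809: 4 days.
Residual: 284 days.
Total: 1015 days.
1015 is a multiple of 7, so 1809-04-04 falls on the same weekday: Tuesday.

Tuesday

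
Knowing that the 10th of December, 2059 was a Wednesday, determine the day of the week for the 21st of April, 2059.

Count forward from the earlier date (April 21, 2059) to the later (December 10, 2059):
April 2059: 30 − 21 = 9 days remain.
Then May (31), June (30), July (31), August (31), September (30), October (31), November (30): 31 + 30 + 31 + 31 + 30 + 31 + 30 = 214 days.
December 1–10, 2059: 10 days.
Total: 9 + 214 + 10 = 233 days.
233 mod 7 = 2, so 2 days before Wednesday is Monday.

Monday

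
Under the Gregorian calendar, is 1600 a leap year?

1600 is a leap year (divisible by 400).

Yes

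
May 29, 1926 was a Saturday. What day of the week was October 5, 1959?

Day-of-year of May 29, 1926: 149.
Day-of-year of October 5, 1959: 278.
1926 has 365 days, so 365 − 149 = 216 days remain in 1926.
Full years 1927–1958: 24 common + 8 leap = 24×365 + 8×366 = 11688 days.
Total: 216 + 11688 + 278 = 12182 days.
12182 mod 7 = 2, so 2 days after Saturday is Monday.

Monday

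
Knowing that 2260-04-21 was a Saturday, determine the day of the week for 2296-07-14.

From April 21, 2260 to April 21, 2296: 36 years, of which 9 contain a Feb 29 — 27×365 + 9×366 = 13149 days.
April 2296: 30 − 21 = 9 days remain.
Then May (31), June (30): 31 + 30 = 61 days.
July 1–14, 2296: 14 days.
Residual: 84 days.
Total: 13233 days.
13233 mod 7 = 3, so 3 days after Saturday is Tuesday.

Tuesday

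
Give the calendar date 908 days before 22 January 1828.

28 July 1825

Count 908 days before January 22, 1828:
July 28, 1825 → July 28, 1826: 365 days.
July 28, 1826 → July 28, 1827: 365 days.
July 1827: 31 − 28 = 3 days remain.
Then August (31), September (30), October (31), November (30), December (31): 31 + 30 + 31 + 30 + 31 = 153 days.
January 1–22, 1828: 22 days.
Residual: 178 days.
Total: 908 days.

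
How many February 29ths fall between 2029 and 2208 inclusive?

Years divisible by 4: 2032, 2036, …, 2208 — 45 in all.
Of these, 2100, 2200 are divisible by 100 but not 400, so not leap.
Leap years: 45 − 2 = 43.

43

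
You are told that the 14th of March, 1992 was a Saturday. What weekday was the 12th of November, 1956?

Count forward from the earlier date (November 12, 1956) to the later (March 14, 1992):
From November 12, 1956 to November 12, 1991: 35 years, of which 8 contain a Feb 29 — 27×365 + 8×366 = 12783 days.
November 1991: 30 − 12 = 18 days remain.
Then December (31), January (31), February 1992 (29): 31 + 31 + 29 = 91 days.
March 1–14, 1992: 14 days.
Residual: 123 days.
Total: 12906 days.
12906 mod 7 = 5, so 5 days before Saturday is Monday.

Monday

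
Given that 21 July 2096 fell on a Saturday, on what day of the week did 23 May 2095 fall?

Monday

Count forward from the earlier date (May 23, 2095) to the later (July 21, 2096):
May 2095: 31 − 23 = 8 days remain.
Then 13 full months totalling 396 days.
July 1–21, 2096: 21 days.
Total: 8 + 396 + 21 = 425 days.
425 mod 7 = 5, so 5 days before Saturday is Monday.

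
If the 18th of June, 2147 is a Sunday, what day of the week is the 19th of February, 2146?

Saturday

Count forward from the earlier date (February 19, 2146) to the later (June 18, 2147):
February 2146: 28 − 19 = 9 days remain (2146 is not a leap year, so February has 28 days).
Then 15 full months totalling 457 days.
June 1–18, 2147: 18 days.
Total: 9 + 457 + 18 = 484 days.
484 mod 7 = 1, so 1 day before Sunday is Saturday.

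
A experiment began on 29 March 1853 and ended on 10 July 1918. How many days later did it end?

23843

Day-of-year of March 29, 1853: 88.
Day-of-year of July 10, 1918: 191.
1853 has 365 days, so 365 − 88 = 277 days remain in 1853.
Full years 1854–1917: 49 common + 15 leap = 49×365 + 15×366 = 23375 days.
Total: 277 + 23375 + 191 = 23843 days.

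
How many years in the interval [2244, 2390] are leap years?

Years divisible by 4: 2244, 2248, …, 2388 — 37 in all.
Of these, 2300 is divisible by 100 but not 400, so not leap.
Leap years: 37 − 1 = 36.

36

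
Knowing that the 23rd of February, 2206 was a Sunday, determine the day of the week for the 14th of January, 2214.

From February 23, 2206 to February 23, 2213: 7 years, of which 2 contain a Feb 29 — 5×365 + 2×366 = 2557 days.
February 2213: 28 − 23 = 5 days remain (2213 is not a leap year, so February has 28 days).
Then 10 full months totalling 306 days.
January 1–14, 2214: 14 days.
Residual: 325 days.
Total: 2882 days.
2882 mod 7 = 5, so 5 days after Sunday is Friday.

Friday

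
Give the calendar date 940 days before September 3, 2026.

February 6, 2024

Count 940 days before September 3, 2026:
Day-of-year of February 6, 2024: 37.
Day-of-year of September 3, 2026: 246.
2024 has 366 days, so 366 − 37 = 329 days remain in 2024.
Full years: 2025: 365. Sum = 365.
Total: 329 + 365 + 246 = 940 days.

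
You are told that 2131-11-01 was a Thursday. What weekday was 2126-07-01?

Monday

Count forward from the earlier date (July 1, 2126) to the later (November 1, 2131):
Day-of-year of July 1, 2126: 182.
Day-of-year of November 1, 2131: 305.
2126 has 365 days, so 365 − 182 = 183 days remain in 2126.
Full years: 2127: 365; 2128: 366; 2129: 365; 2130: 365. Sum = 1461.
Total: 183 + 1461 + 305 = 1949 days.
1949 mod 7 = 3, so 3 days before Thursday is Monday.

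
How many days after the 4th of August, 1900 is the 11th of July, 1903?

1071

August 4, 1900 → August 4, 1901: 365 days.
August 4, 1901 → August 4, 1902: 365 days.
August 1902: 31 − 4 = 27 days remain.
Then 10 full months totalling 303 days.
July 1–11, 1903: 11 days.
Residual: 341 days.
Total: 1071 days.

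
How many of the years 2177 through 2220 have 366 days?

Years divisible by 4 in [2177, 2220]: 2180, 2184, 2188, 2192, 2196, 2200, 2204, 2208, 2212, 2216, 2220.
Of these, 2200 is divisible by 100 but not 400, so not leap.
Leap years: 11 − 1 = 10.

10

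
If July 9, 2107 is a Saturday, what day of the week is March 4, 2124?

Day-of-year of July 9, 2107: 190.
Day-of-year of March 4, 2124: 64.
2107 has 365 days, so 365 − 190 = 175 days remain in 2107.
Full years 2108–2123: 12 common + 4 leap = 12×365 + 4×366 = 5844 days.
Total: 175 + 5844 + 64 = 6083 days.
6083 is a multiple of 7, so March 4, 2124 falls on the same weekday: Saturday.

Saturday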